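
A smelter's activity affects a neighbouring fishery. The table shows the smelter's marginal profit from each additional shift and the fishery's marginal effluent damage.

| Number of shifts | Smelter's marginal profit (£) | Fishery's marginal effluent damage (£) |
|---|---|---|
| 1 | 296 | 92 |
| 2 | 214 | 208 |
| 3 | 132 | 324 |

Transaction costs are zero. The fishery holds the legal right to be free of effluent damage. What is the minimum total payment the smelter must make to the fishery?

Efficient level: marginal profit ≥ marginal effluent damage through level 2, so k* = 2.
With the fishery holding the right, the smelter must at least compensate total damage at k*: 92 + 208 = 300.

£300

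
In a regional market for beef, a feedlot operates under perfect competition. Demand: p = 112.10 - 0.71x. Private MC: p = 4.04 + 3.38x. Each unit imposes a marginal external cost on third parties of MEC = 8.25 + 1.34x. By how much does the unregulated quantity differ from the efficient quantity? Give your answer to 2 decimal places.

8.04 units

Market equilibrium (private): 4.04 + 3.38x = 112.10 - 0.71x → x_m = 26.4205.
Social marginal cost = private MC + MEC = 12.29 + 4.72x.
Set SMC = demand: 12.29 + 4.72x = 112.10 - 0.71x → x* = 18.3812.
Gap = |26.4205 − 18.3812| = 8.0393.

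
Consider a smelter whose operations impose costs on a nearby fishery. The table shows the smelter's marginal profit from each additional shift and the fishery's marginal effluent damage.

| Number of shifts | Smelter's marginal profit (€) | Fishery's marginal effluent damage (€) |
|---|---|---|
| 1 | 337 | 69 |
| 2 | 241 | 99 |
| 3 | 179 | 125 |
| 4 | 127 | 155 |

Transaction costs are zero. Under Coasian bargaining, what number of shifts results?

Bargaining reaches the level where marginal profit last exceeds marginal effluent damage.
That holds through level 3 (179 ≥ 125) but not at 4 (127 < 155).

3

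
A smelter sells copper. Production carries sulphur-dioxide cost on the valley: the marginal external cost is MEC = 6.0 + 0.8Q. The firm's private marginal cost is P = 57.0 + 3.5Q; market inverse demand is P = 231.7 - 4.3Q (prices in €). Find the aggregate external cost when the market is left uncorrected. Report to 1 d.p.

Market equilibrium (private): 57.0 + 3.5Q = 231.7 - 4.3Q → Q_m = 22.3974.
Total external cost = ∫₀^{Q_m} (6.0 + 0.8Q) dQ = 6.0×22.3974 + ½×0.8×22.3974² = 335.0418.

€335.0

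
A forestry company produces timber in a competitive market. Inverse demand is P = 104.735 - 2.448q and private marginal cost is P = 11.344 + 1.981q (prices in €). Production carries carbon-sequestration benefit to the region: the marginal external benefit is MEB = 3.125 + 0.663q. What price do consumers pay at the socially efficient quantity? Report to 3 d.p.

Social marginal cost = private MC − MEB = 8.219 + 1.318q.
Set SMC = demand: 8.219 + 1.318q = 104.735 - 2.448q → q* = 25.6283.
Consumer price on the demand curve at q*: 104.735 − 2.448×25.6283 = 41.9969.

P = €41.997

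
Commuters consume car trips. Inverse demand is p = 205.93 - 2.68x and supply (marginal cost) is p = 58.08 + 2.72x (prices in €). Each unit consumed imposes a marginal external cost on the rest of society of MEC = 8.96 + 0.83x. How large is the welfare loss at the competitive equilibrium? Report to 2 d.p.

DWL = €80.57

Market equilibrium (private): 58.08 + 2.72x = 205.93 - 2.68x → x_m = 27.3796.
Social marginal benefit = demand − MEC = 196.97 - 3.51x.
Set SMB = MC: 196.97 - 3.51x = 58.08 + 2.72x → x* = 22.2937.
The loss is the area between SMB and MC from x* to x_m; with linear curves that's a triangle of height MEC(x_m).
DWL = ½ × 5.0859 × 31.6851 = 80.5736.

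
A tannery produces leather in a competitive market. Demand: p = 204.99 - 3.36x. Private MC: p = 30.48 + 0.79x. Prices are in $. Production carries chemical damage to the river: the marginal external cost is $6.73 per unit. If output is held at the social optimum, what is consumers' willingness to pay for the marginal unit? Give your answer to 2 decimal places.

P = $69.15

Social marginal cost = private MC + MEC = 37.21 + 0.79x.
Set SMC = demand: 37.21 + 0.79x = 204.99 - 3.36x → x* = 40.4289.
Consumer price on the demand curve at x*: 204.99 − 3.36×40.4289 = 69.1489.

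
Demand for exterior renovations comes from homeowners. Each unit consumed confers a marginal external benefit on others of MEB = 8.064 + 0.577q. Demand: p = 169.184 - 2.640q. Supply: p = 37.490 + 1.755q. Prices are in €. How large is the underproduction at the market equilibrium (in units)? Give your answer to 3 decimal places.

6.641 units

Market equilibrium (private): 37.490 + 1.755q = 169.184 - 2.640q → q_m = 29.9645.
Social marginal benefit = demand + MEB = 177.248 - 2.063q.
Set SMB = MC: 177.248 - 2.063q = 37.490 + 1.755q → q* = 36.6050.
Gap = |29.9645 − 36.6050| = 6.6405.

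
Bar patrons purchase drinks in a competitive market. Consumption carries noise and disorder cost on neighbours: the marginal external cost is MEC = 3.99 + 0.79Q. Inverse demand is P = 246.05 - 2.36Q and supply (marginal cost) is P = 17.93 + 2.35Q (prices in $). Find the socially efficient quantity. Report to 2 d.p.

Social marginal benefit = demand − MEC = 242.06 - 3.15Q.
Set SMB = MC: 242.06 - 3.15Q = 17.93 + 2.35Q → Q* = 40.7509.

Q* = 40.75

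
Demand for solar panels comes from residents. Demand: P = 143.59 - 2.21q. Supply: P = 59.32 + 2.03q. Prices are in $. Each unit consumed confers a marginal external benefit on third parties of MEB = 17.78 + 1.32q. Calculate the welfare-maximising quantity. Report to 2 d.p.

q* = 34.95

Social marginal benefit = demand + MEB = 161.37 - 0.89q.
Set SMB = MC: 161.37 - 0.89q = 59.32 + 2.03q → q* = 34.9486.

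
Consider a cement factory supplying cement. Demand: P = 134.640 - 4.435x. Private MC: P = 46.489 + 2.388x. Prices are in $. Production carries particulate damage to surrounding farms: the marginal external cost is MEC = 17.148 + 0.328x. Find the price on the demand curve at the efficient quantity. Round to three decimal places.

Social marginal cost = private MC + MEC = 63.637 + 2.716x.
Set SMC = demand: 63.637 + 2.716x = 134.640 - 4.435x → x* = 9.9291.
Consumer price on the demand curve at x*: 134.640 − 4.435×9.9291 = 90.6044.

P = $90.604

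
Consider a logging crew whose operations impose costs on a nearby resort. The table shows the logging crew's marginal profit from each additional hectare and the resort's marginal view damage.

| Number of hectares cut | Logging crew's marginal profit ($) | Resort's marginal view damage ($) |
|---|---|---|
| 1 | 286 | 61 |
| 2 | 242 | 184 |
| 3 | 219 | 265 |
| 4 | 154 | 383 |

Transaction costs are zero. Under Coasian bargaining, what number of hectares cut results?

Bargaining reaches the level where marginal profit last exceeds marginal view damage.
That holds through level 2 (242 ≥ 184) but not at 3 (219 < 265).

2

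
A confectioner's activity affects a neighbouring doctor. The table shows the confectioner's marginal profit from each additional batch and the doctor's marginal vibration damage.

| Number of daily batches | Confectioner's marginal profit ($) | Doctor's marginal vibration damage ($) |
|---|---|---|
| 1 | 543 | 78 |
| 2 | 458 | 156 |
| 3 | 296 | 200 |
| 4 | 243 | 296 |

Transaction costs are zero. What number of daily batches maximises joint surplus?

Bargaining reaches the level where marginal profit last exceeds marginal vibration damage.
That holds through level 3 (296 ≥ 200) but not at 4 (243 < 296).

3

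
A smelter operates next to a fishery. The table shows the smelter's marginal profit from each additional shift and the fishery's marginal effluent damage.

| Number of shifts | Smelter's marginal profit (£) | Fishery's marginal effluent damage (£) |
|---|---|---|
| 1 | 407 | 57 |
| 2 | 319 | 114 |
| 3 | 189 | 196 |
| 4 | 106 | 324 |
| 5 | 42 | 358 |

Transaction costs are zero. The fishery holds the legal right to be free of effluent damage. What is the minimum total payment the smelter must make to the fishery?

£171

Efficient level: marginal profit ≥ marginal effluent damage through level 2, so k* = 2.
With the fishery holding the right, the smelter must at least compensate total damage at k*: 57 + 114 = 171.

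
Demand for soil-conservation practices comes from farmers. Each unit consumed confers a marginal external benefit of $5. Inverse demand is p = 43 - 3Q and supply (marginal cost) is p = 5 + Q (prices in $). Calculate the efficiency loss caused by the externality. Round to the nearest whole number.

Market equilibrium (private): 5 + Q = 43 - 3Q → Q_m = 9.5000.
Social marginal benefit = demand + MEB = 48 - 3Q.
Set SMB = MC: 48 - 3Q = 5 + Q → Q* = 10.7500.
The welfare-loss triangle has base |Q_m − Q*| and height MEB(Q_m) (the vertical gap between SMB and MC is zero at Q* and MEB at Q_m).
DWL = ½ × 1.2500 × 5.0000 = 3.1250.

DWL = $3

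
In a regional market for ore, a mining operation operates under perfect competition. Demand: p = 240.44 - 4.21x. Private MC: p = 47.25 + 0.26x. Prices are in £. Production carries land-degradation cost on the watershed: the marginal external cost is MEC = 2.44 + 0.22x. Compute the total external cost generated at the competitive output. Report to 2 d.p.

Market equilibrium (private): 47.25 + 0.26x = 240.44 - 4.21x → x_m = 43.2192.
Total external cost = ∫₀^{x_m} (2.44 + 0.22x) dx = 2.44×43.2192 + ½×0.22×43.2192² = 310.9238.

£310.92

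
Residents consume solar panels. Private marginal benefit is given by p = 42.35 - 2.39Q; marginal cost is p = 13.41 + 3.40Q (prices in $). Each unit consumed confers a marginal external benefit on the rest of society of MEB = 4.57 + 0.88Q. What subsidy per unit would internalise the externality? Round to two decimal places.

subsidy = $10.58 per unit

Social marginal benefit = demand + MEB = 46.92 - 1.51Q.
Set SMB = MC: 46.92 - 1.51Q = 13.41 + 3.40Q → Q* = 6.8248.
The Pigouvian subsidy equals MEB at Q*: 4.57 + 0.88×6.8248 = 10.5758.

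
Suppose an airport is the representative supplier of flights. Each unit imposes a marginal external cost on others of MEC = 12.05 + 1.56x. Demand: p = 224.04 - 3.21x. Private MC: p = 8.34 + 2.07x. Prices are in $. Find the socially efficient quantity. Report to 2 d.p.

x* = 29.77

Social marginal cost = private MC + MEC = 20.39 + 3.63x.
Set SMC = demand: 20.39 + 3.63x = 224.04 - 3.21x → x* = 29.7734.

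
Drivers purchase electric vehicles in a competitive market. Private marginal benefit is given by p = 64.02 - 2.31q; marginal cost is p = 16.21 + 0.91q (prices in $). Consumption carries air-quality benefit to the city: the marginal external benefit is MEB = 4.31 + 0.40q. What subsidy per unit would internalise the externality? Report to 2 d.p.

subsidy = $11.70 per unit

Social marginal benefit = demand + MEB = 68.33 - 1.91q.
Set SMB = MC: 68.33 - 1.91q = 16.21 + 0.91q → q* = 18.4823.
The Pigouvian subsidy equals MEB at q*: 4.31 + 0.40×18.4823 = 11.7029.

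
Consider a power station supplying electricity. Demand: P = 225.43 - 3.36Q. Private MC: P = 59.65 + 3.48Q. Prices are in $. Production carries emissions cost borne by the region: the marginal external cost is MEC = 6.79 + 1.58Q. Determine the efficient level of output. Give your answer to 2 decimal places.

Q* = 18.88

Social marginal cost = private MC + MEC = 66.44 + 5.06Q.
Set SMC = demand: 66.44 + 5.06Q = 225.43 - 3.36Q → Q* = 18.8824.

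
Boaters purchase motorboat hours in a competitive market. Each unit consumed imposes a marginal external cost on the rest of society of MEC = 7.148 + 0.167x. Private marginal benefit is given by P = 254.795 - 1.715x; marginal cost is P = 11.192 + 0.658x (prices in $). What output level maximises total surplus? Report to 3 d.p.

Social marginal benefit = demand − MEC = 247.647 - 1.882x.
Set SMB = MC: 247.647 - 1.882x = 11.192 + 0.658x → x* = 93.0925.

x* = 93.093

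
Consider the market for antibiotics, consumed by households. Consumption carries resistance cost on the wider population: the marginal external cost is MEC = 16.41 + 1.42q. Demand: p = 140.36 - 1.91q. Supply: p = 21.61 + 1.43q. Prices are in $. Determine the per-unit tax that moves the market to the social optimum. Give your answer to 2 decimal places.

tax = $46.94 per unit

Social marginal benefit = demand − MEC = 123.95 - 3.33q.
Set SMB = MC: 123.95 - 3.33q = 21.61 + 1.43q → q* = 21.5000.
The Pigouvian tax equals MEC at q*: 16.41 + 1.42×21.5000 = 46.9400.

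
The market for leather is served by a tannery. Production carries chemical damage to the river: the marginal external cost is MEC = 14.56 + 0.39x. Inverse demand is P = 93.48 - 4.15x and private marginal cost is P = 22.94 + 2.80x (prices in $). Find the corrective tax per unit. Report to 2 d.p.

tax = $17.53 per unit

Social marginal cost = private MC + MEC = 37.50 + 3.19x.
Set SMC = demand: 37.50 + 3.19x = 93.48 - 4.15x → x* = 7.6267.
The Pigouvian tax equals MEC at x*: 14.56 + 0.39×7.6267 = 17.5344.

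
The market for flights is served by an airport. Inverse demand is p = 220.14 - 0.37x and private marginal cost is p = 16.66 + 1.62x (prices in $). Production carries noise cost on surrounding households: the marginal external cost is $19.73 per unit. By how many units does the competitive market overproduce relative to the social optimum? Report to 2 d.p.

9.91 units

Market equilibrium (private): 16.66 + 1.62x = 220.14 - 0.37x → x_m = 102.2513.
Social marginal cost = private MC + MEC = 36.39 + 1.62x.
Set SMC = demand: 36.39 + 1.62x = 220.14 - 0.37x → x* = 92.3367.
Gap = |102.2513 − 92.3367| = 9.9146.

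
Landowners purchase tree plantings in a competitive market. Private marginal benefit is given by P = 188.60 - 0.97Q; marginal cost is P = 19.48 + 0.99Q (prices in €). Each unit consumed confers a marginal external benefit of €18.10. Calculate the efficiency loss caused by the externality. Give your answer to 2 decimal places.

DWL = €83.57

Market equilibrium (private): 19.48 + 0.99Q = 188.60 - 0.97Q → Q_m = 86.2857.
Social marginal benefit = demand + MEB = 206.70 - 0.97Q.
Set SMB = MC: 206.70 - 0.97Q = 19.48 + 0.99Q → Q* = 95.5204.
The welfare-loss triangle has base |Q_m − Q*| and height MEB(Q_m) (the vertical gap between SMB and MC is zero at Q* and MEB at Q_m).
DWL = ½ × 9.2347 × 18.1000 = 83.5740.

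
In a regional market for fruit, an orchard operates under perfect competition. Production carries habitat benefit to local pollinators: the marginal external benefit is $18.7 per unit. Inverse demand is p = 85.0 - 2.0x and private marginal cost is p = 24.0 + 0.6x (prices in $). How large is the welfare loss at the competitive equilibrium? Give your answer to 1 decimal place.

DWL = $67.2

Market equilibrium (private): 24.0 + 0.6x = 85.0 - 2.0x → x_m = 23.4615.
Social marginal cost = private MC − MEB = 5.3 + 0.6x.
Set SMC = demand: 5.3 + 0.6x = 85.0 - 2.0x → x* = 30.6538.
The loss is the area between SMC and demand from x* to x_m; with linear curves that's a triangle of height MEB(x_m).
DWL = ½ × 7.1923 × 18.7000 = 67.2480.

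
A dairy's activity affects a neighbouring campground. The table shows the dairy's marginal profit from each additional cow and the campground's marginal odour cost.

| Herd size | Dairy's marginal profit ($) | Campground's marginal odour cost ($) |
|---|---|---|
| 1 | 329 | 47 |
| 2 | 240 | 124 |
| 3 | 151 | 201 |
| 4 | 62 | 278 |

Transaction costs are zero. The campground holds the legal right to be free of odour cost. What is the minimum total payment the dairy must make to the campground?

Efficient level: marginal profit ≥ marginal odour cost through level 2, so k* = 2.
With the campground holding the right, the dairy must at least compensate total damage at k*: 47 + 124 = 171.

$171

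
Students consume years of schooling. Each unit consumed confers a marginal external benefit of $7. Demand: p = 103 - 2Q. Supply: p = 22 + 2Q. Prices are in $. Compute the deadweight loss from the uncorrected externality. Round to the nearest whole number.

Market equilibrium (private): 22 + 2Q = 103 - 2Q → Q_m = 20.2500.
Social marginal benefit = demand + MEB = 110 - 2Q.
Set SMB = MC: 110 - 2Q = 22 + 2Q → Q* = 22.0000.
The loss is the area between SMB and MC from Q* to Q_m; with linear curves that's a triangle of height MEB(Q_m).
DWL = ½ × 1.7500 × 7.0000 = 6.1250.

DWL = $6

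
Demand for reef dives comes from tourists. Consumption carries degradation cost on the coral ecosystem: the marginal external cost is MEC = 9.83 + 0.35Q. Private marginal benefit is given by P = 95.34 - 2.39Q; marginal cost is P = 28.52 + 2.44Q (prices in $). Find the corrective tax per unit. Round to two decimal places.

tax = $13.68 per unit

Social marginal benefit = demand − MEC = 85.51 - 2.74Q.
Set SMB = MC: 85.51 - 2.74Q = 28.52 + 2.44Q → Q* = 11.0019.
The Pigouvian tax equals MEC at Q*: 9.83 + 0.35×11.0019 = 13.6807.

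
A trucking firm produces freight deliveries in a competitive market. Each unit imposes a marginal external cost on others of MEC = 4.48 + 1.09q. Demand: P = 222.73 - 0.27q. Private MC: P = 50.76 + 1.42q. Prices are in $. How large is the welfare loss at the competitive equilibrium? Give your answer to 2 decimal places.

DWL = $2394.99

Market equilibrium (private): 50.76 + 1.42q = 222.73 - 0.27q → q_m = 101.7574.
Social marginal cost = private MC + MEC = 55.24 + 2.51q.
Set SMC = demand: 55.24 + 2.51q = 222.73 - 0.27q → q* = 60.2482.
The welfare-loss triangle has base |q_m − q*| and height MEC(q_m) (the vertical gap between SMC and demand is zero at q* and MEC at q_m).
DWL = ½ × 41.5092 × 115.3956 = 2394.9895.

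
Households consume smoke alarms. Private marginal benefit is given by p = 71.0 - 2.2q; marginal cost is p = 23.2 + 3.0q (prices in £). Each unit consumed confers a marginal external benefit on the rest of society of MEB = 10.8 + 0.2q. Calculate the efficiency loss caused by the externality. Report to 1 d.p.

DWL = £16.0

Market equilibrium (private): 23.2 + 3.0q = 71.0 - 2.2q → q_m = 9.1923.
Social marginal benefit = demand + MEB = 81.8 - 2.0q.
Set SMB = MC: 81.8 - 2.0q = 23.2 + 3.0q → q* = 11.7200.
Height of the DWL triangle at q_m is SMB(q_m) − MC(q_m) = MEB(q_m) = 12.6385.
DWL = ½ × 2.5277 × 12.6385 = 15.9732.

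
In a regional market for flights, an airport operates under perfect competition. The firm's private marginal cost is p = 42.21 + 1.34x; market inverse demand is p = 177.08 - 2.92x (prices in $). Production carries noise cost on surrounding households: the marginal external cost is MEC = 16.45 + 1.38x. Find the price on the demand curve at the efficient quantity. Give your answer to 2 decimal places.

P = $115.77

Social marginal cost = private MC + MEC = 58.66 + 2.72x.
Set SMC = demand: 58.66 + 2.72x = 177.08 - 2.92x → x* = 20.9965.
Consumer price on the demand curve at x*: 177.08 − 2.92×20.9965 = 115.7702.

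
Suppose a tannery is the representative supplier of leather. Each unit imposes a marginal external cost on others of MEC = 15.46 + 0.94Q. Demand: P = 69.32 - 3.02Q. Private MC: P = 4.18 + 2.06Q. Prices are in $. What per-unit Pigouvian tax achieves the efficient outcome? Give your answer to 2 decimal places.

tax = $23.22 per unit

Social marginal cost = private MC + MEC = 19.64 + 3.00Q.
Set SMC = demand: 19.64 + 3.00Q = 69.32 - 3.02Q → Q* = 8.2525.
The Pigouvian tax equals MEC at Q*: 15.46 + 0.94×8.2525 = 23.2174.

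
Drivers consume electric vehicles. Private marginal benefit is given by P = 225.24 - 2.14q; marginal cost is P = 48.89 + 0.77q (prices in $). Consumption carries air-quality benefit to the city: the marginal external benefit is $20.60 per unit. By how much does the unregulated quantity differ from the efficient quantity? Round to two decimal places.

Market equilibrium (private): 48.89 + 0.77q = 225.24 - 2.14q → q_m = 60.6014.
Social marginal benefit = demand + MEB = 245.84 - 2.14q.
Set SMB = MC: 245.84 - 2.14q = 48.89 + 0.77q → q* = 67.6804.
Gap = |60.6014 − 67.6804| = 7.0790.

7.08 units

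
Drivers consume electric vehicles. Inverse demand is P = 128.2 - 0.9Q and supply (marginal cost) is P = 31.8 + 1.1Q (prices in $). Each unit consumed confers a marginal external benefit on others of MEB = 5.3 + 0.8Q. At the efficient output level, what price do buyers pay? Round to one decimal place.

Social marginal benefit = demand + MEB = 133.5 - 0.1Q.
Set SMB = MC: 133.5 - 0.1Q = 31.8 + 1.1Q → Q* = 84.7500.
Consumer price on the demand curve at Q*: 128.2 − 0.9×84.7500 = 51.9250.

P = $51.9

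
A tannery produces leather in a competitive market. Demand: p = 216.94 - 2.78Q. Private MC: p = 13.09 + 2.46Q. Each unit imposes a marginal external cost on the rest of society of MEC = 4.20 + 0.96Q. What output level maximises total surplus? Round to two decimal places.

Q* = 32.20

Social marginal cost = private MC + MEC = 17.29 + 3.42Q.
Set SMC = demand: 17.29 + 3.42Q = 216.94 - 2.78Q → Q* = 32.2016.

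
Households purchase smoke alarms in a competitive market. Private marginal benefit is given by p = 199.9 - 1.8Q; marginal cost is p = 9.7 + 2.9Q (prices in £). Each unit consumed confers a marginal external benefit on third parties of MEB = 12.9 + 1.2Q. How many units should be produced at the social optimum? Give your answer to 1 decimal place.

Q* = 58.0

Social marginal benefit = demand + MEB = 212.8 - 0.6Q.
Set SMB = MC: 212.8 - 0.6Q = 9.7 + 2.9Q → Q* = 58.0286.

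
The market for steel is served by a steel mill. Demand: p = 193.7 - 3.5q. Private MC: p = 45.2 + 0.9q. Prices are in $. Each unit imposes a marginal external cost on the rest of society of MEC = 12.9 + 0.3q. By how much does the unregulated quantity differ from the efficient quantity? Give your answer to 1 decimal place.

4.9 units

Market equilibrium (private): 45.2 + 0.9q = 193.7 - 3.5q → q_m = 33.7500.
Social marginal cost = private MC + MEC = 58.1 + 1.2q.
Set SMC = demand: 58.1 + 1.2q = 193.7 - 3.5q → q* = 28.8511.
Gap = |33.7500 − 28.8511| = 4.8989.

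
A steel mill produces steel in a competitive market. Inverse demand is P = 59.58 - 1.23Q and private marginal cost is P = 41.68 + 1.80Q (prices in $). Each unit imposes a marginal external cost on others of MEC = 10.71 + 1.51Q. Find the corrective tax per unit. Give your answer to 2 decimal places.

Social marginal cost = private MC + MEC = 52.39 + 3.31Q.
Set SMC = demand: 52.39 + 3.31Q = 59.58 - 1.23Q → Q* = 1.5837.
The Pigouvian tax equals MEC at Q*: 10.71 + 1.51×1.5837 = 13.1014.

tax = $13.10 per unit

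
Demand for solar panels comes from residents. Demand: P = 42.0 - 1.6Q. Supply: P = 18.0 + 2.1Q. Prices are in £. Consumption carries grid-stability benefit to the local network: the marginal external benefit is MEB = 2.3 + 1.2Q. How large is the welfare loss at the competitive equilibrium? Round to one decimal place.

Market equilibrium (private): 18.0 + 2.1Q = 42.0 - 1.6Q → Q_m = 6.4865.
Social marginal benefit = demand + MEB = 44.3 - 0.4Q.
Set SMB = MC: 44.3 - 0.4Q = 18.0 + 2.1Q → Q* = 10.5200.
Between Q* and Q_m the wedge SMB − MC runs linearly from 0 to MEB(Q_m), so the loss is a triangle.
DWL = ½ × 4.0335 × 10.0838 = 20.3365.

DWL = £20.3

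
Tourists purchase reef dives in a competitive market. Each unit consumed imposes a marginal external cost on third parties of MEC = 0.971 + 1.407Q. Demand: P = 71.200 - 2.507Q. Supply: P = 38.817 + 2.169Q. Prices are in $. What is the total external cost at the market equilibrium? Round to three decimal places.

Market equilibrium (private): 38.817 + 2.169Q = 71.200 - 2.507Q → Q_m = 6.9254.
Total external cost = ∫₀^{Q_m} (0.971 + 1.407Q) dQ = 0.971×6.9254 + ½×1.407×6.9254² = 40.4652.

$40.465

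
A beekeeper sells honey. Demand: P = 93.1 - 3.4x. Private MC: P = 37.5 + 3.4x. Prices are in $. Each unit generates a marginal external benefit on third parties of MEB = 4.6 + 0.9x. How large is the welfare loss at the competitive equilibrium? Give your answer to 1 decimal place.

Market equilibrium (private): 37.5 + 3.4x = 93.1 - 3.4x → x_m = 8.1765.
Social marginal cost = private MC − MEB = 32.9 + 2.5x.
Set SMC = demand: 32.9 + 2.5x = 93.1 - 3.4x → x* = 10.2034.
The welfare-loss triangle has base |x_m − x*| and height MEB(x_m) (the vertical gap between SMC and demand is zero at x* and MEB at x_m).
DWL = ½ × 2.0269 × 11.9588 = 12.1196.

DWL = $12.1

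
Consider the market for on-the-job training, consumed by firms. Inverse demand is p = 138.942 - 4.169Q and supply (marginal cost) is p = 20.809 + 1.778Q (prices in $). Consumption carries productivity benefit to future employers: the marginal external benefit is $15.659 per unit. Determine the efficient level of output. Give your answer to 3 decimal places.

Social marginal benefit = demand + MEB = 154.601 - 4.169Q.
Set SMB = MC: 154.601 - 4.169Q = 20.809 + 1.778Q → Q* = 22.4974.

Q* = 22.497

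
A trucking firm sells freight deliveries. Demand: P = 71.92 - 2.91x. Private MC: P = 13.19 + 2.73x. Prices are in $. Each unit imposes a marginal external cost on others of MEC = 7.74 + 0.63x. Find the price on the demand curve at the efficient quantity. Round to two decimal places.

P = $48.25

Social marginal cost = private MC + MEC = 20.93 + 3.36x.
Set SMC = demand: 20.93 + 3.36x = 71.92 - 2.91x → x* = 8.1324.
Consumer price on the demand curve at x*: 71.92 − 2.91×8.1324 = 48.2547.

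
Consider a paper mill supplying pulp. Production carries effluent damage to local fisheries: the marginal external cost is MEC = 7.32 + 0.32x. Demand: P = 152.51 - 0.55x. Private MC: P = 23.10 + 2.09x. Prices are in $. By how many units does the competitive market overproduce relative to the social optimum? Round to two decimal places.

7.77 units

Market equilibrium (private): 23.10 + 2.09x = 152.51 - 0.55x → x_m = 49.0189.
Social marginal cost = private MC + MEC = 30.42 + 2.41x.
Set SMC = demand: 30.42 + 2.41x = 152.51 - 0.55x → x* = 41.2466.
Gap = |49.0189 − 41.2466| = 7.7723.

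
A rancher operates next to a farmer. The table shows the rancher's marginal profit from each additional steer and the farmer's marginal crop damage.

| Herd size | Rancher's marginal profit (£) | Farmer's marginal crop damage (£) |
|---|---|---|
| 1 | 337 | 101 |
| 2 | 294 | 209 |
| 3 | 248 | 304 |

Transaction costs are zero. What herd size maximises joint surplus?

Bargaining reaches the level where marginal profit last exceeds marginal crop damage.
That holds through level 2 (294 ≥ 209) but not at 3 (248 < 304).

2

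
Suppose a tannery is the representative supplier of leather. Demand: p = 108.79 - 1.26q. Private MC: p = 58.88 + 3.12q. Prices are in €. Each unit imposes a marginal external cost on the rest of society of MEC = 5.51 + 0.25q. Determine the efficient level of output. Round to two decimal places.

Social marginal cost = private MC + MEC = 64.39 + 3.37q.
Set SMC = demand: 64.39 + 3.37q = 108.79 - 1.26q → q* = 9.5896.

q* = 9.59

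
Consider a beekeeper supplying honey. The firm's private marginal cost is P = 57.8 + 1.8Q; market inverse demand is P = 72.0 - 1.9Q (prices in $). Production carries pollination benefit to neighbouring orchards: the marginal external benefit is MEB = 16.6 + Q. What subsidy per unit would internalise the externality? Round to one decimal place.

Social marginal cost = private MC − MEB = 41.2 + 0.8Q.
Set SMC = demand: 41.2 + 0.8Q = 72.0 - 1.9Q → Q* = 11.4074.
The Pigouvian subsidy equals MEB at Q*: 16.6 + 1.0×11.4074 = 28.0074.

subsidy = $28.0 per unit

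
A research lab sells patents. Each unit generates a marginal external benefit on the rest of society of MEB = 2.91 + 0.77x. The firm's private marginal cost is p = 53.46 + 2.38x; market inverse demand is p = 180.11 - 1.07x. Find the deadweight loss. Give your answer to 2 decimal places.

DWL = 181.34

Market equilibrium (private): 53.46 + 2.38x = 180.11 - 1.07x → x_m = 36.7101.
Social marginal cost = private MC − MEB = 50.55 + 1.61x.
Set SMC = demand: 50.55 + 1.61x = 180.11 - 1.07x → x* = 48.3433.
The welfare-loss triangle has base |x_m − x*| and height MEB(x_m) (the vertical gap between SMC and demand is zero at x* and MEB at x_m).
DWL = ½ × 11.6332 × 31.1768 = 181.3430.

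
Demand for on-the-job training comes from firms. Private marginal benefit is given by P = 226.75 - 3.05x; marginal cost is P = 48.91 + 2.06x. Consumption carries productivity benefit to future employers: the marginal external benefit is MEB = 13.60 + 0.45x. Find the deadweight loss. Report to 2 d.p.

DWL = 91.87

Market equilibrium (private): 48.91 + 2.06x = 226.75 - 3.05x → x_m = 34.8023.
Social marginal benefit = demand + MEB = 240.35 - 2.60x.
Set SMB = MC: 240.35 - 2.60x = 48.91 + 2.06x → x* = 41.0815.
The loss is the area between SMB and MC from x* to x_m; with linear curves that's a triangle of height MEB(x_m).
DWL = ½ × 6.2792 × 29.2611 = 91.8681.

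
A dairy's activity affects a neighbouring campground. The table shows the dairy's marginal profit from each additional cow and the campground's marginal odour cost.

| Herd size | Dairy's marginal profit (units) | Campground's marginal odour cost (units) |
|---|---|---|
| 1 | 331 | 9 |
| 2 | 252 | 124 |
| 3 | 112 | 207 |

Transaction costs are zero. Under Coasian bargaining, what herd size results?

2

Bargaining reaches the level where marginal profit last exceeds marginal odour cost.
That holds through level 2 (252 ≥ 124) but not at 3 (112 < 207).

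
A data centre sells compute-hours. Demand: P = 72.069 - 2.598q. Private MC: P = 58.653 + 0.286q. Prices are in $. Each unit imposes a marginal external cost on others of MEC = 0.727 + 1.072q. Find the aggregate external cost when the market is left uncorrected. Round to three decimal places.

Market equilibrium (private): 58.653 + 0.286q = 72.069 - 2.598q → q_m = 4.6519.
Total external cost = ∫₀^{q_m} (0.727 + 1.072q) dq = 0.727×4.6519 + ½×1.072×4.6519² = 14.9811.

$14.981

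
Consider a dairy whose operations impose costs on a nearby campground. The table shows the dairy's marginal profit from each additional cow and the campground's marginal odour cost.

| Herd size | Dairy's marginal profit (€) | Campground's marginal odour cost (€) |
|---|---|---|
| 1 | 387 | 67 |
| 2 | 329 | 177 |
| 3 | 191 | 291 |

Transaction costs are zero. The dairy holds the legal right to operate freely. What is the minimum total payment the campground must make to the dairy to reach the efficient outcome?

Left alone the dairy would choose level 3 (marginal profit stays positive).
Efficient level: k* = 2 (marginal profit ≥ marginal odour cost through 2).
The campground must at least cover the dairy's forgone profit from cutting 3→2: 191 = 191.

€191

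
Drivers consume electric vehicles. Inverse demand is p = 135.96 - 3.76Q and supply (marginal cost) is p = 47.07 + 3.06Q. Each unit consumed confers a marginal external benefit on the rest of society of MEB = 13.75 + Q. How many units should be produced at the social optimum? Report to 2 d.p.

Q* = 17.64

Social marginal benefit = demand + MEB = 149.71 - 2.76Q.
Set SMB = MC: 149.71 - 2.76Q = 47.07 + 3.06Q → Q* = 17.6357.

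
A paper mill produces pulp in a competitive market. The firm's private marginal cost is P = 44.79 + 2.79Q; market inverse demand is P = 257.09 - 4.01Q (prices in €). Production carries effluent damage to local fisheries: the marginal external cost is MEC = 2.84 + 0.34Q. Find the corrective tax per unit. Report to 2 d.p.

tax = €12.81 per unit

Social marginal cost = private MC + MEC = 47.63 + 3.13Q.
Set SMC = demand: 47.63 + 3.13Q = 257.09 - 4.01Q → Q* = 29.3361.
The Pigouvian tax equals MEC at Q*: 2.84 + 0.34×29.3361 = 12.8143.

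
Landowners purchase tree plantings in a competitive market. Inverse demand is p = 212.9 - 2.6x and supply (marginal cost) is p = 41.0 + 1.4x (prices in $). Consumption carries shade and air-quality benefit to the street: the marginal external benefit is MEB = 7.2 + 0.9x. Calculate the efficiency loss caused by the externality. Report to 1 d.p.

Market equilibrium (private): 41.0 + 1.4x = 212.9 - 2.6x → x_m = 42.9750.
Social marginal benefit = demand + MEB = 220.1 - 1.7x.
Set SMB = MC: 220.1 - 1.7x = 41.0 + 1.4x → x* = 57.7742.
The loss is the area between SMB and MC from x* to x_m; with linear curves that's a triangle of height MEB(x_m).
DWL = ½ × 14.7992 × 45.8775 = 339.4751.

DWL = $339.5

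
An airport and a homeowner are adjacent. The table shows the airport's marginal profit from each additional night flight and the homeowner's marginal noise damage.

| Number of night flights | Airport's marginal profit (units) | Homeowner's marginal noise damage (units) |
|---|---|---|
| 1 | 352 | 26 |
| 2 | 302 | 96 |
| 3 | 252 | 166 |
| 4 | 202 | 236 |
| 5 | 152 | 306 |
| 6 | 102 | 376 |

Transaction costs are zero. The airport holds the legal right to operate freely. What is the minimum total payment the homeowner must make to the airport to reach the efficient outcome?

456

Left alone the airport would choose level 6 (marginal profit stays positive).
Efficient level: k* = 3 (marginal profit ≥ marginal noise damage through 3).
The homeowner must at least cover the airport's forgone profit from cutting 6→3: 202 + 152 + 102 = 456.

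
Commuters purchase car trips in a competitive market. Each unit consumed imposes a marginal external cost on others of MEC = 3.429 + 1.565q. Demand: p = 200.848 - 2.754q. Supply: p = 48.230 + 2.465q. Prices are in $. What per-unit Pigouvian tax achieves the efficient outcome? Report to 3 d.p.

tax = $37.845 per unit

Social marginal benefit = demand − MEC = 197.419 - 4.319q.
Set SMB = MC: 197.419 - 4.319q = 48.230 + 2.465q → q* = 21.9913.
The Pigouvian tax equals MEC at q*: 3.429 + 1.565×21.9913 = 37.8454.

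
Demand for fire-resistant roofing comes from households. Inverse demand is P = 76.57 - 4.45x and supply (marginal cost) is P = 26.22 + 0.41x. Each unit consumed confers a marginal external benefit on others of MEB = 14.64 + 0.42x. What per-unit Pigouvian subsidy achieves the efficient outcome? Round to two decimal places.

Social marginal benefit = demand + MEB = 91.21 - 4.03x.
Set SMB = MC: 91.21 - 4.03x = 26.22 + 0.41x → x* = 14.6374.
The Pigouvian subsidy equals MEB at x*: 14.64 + 0.42×14.6374 = 20.7877.

subsidy = 20.79 per unit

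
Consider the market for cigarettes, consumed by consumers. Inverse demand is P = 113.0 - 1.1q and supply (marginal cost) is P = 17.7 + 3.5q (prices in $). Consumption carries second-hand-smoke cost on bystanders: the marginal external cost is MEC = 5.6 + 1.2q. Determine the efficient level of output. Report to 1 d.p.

Social marginal benefit = demand − MEC = 107.4 - 2.3q.
Set SMB = MC: 107.4 - 2.3q = 17.7 + 3.5q → q* = 15.4655.

q* = 15.5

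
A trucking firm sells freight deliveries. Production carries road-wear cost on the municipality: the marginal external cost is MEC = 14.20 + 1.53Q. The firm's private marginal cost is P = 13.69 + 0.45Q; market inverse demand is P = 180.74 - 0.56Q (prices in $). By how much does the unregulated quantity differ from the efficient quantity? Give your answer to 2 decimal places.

Market equilibrium (private): 13.69 + 0.45Q = 180.74 - 0.56Q → Q_m = 165.3960.
Social marginal cost = private MC + MEC = 27.89 + 1.98Q.
Set SMC = demand: 27.89 + 1.98Q = 180.74 - 0.56Q → Q* = 60.1772.
Gap = |165.3960 − 60.1772| = 105.2188.

105.22 units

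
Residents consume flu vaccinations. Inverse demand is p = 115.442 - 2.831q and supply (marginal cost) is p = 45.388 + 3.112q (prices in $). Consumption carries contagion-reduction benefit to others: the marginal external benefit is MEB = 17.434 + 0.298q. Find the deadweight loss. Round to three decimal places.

DWL = $38.863

Market equilibrium (private): 45.388 + 3.112q = 115.442 - 2.831q → q_m = 11.7876.
Social marginal benefit = demand + MEB = 132.876 - 2.533q.
Set SMB = MC: 132.876 - 2.533q = 45.388 + 3.112q → q* = 15.4983.
The loss is the area between SMB and MC from q* to q_m; with linear curves that's a triangle of height MEB(q_m).
DWL = ½ × 3.7107 × 20.9467 = 38.8635.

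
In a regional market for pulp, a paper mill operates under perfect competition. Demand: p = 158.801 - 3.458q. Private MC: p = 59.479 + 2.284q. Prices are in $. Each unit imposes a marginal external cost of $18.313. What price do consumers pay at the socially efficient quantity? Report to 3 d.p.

P = $110.015

Social marginal cost = private MC + MEC = 77.792 + 2.284q.
Set SMC = demand: 77.792 + 2.284q = 158.801 - 3.458q → q* = 14.1082.
Consumer price on the demand curve at q*: 158.801 − 3.458×14.1082 = 110.0148.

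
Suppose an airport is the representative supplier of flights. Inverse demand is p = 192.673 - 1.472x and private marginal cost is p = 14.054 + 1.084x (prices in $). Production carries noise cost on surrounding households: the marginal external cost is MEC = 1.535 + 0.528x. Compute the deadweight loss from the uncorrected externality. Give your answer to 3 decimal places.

Market equilibrium (private): 14.054 + 1.084x = 192.673 - 1.472x → x_m = 69.8822.
Social marginal cost = private MC + MEC = 15.589 + 1.612x.
Set SMC = demand: 15.589 + 1.612x = 192.673 - 1.472x → x* = 57.4202.
Between x* and x_m the wedge SMC − demand runs linearly from 0 to MEC(x_m), so the loss is a triangle.
DWL = ½ × 12.4620 × 38.4328 = 239.4748.

DWL = $239.475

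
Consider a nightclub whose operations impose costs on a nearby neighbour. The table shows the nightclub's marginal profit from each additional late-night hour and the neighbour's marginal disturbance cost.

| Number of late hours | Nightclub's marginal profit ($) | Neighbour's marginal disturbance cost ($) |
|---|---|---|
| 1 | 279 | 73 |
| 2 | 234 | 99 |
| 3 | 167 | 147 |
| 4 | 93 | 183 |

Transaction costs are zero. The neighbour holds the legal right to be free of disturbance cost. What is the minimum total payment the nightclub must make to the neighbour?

$319

Efficient level: marginal profit ≥ marginal disturbance cost through level 3, so k* = 3.
With the neighbour holding the right, the nightclub must at least compensate total damage at k*: 73 + 99 + 147 = 319.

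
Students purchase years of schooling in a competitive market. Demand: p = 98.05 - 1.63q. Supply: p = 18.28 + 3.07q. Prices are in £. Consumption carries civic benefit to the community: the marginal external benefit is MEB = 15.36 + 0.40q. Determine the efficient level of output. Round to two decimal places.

q* = 22.12

Social marginal benefit = demand + MEB = 113.41 - 1.23q.
Set SMB = MC: 113.41 - 1.23q = 18.28 + 3.07q → q* = 22.1233.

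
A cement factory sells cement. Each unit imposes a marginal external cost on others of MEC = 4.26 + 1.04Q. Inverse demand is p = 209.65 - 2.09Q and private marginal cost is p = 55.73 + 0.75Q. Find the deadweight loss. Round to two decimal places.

DWL = 473.63

Market equilibrium (private): 55.73 + 0.75Q = 209.65 - 2.09Q → Q_m = 54.1972.
Social marginal cost = private MC + MEC = 59.99 + 1.79Q.
Set SMC = demand: 59.99 + 1.79Q = 209.65 - 2.09Q → Q* = 38.5722.
Between Q* and Q_m the wedge SMC − demand runs linearly from 0 to MEC(Q_m), so the loss is a triangle.
DWL = ½ × 15.6250 × 60.6251 = 473.6336.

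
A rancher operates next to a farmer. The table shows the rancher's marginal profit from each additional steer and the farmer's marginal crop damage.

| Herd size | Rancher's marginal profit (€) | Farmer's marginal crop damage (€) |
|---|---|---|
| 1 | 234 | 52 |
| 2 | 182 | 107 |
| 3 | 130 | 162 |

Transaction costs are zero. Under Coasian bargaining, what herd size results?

Bargaining reaches the level where marginal profit last exceeds marginal crop damage.
That holds through level 2 (182 ≥ 107) but not at 3 (130 < 162).

2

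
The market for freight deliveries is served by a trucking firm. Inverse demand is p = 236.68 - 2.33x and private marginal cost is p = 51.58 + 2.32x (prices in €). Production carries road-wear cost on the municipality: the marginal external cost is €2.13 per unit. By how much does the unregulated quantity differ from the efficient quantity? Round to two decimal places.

0.46 units

Market equilibrium (private): 51.58 + 2.32x = 236.68 - 2.33x → x_m = 39.8065.
Social marginal cost = private MC + MEC = 53.71 + 2.32x.
Set SMC = demand: 53.71 + 2.32x = 236.68 - 2.33x → x* = 39.3484.
Gap = |39.8065 − 39.3484| = 0.4581.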